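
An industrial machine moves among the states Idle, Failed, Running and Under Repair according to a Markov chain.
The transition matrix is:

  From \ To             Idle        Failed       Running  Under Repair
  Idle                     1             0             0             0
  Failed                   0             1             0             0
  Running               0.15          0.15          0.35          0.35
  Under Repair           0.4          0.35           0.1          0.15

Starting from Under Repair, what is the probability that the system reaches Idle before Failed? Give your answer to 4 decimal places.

Let h(s) be the probability of absorption at Idle starting from transient state s. Then h(Idle) = 1 and h(Failed) = 0. By first-step analysis:
h(Running) = 0.15·1 + 0.15·0 + 0.35·h(Running) + 0.35·h(Under Repair)
h(Under Repair) = 0.4·1 + 0.35·0 + 0.1·h(Running) + 0.15·h(Under Repair)
Solving: h(Running) = 0.5169, h(Under Repair) = 0.5314.
Starting from Under Repair, the probability is 0.5314.

0.5314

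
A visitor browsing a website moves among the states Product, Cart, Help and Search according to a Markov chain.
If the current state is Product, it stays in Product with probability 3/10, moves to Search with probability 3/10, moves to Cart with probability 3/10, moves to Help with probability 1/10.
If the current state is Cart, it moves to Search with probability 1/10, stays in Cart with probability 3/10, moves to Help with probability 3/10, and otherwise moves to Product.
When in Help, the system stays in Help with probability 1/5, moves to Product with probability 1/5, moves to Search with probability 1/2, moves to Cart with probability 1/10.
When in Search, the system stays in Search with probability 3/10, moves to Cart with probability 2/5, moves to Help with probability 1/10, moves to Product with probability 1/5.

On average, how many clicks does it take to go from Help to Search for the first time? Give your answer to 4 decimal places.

2.6515

Let t(s) be the expected number of clicks to first reach Search from state s, with t(Search) = 0. Conditioning on the first click:
t(Product) = 1 + 0.3·t(Product) + 0.3·t(Cart) + 0.1·t(Help)
t(Cart) = 1 + 0.3·t(Product) + 0.3·t(Cart) + 0.3·t(Help)
t(Help) = 1 + 0.2·t(Product) + 0.1·t(Cart) + 0.2·t(Help)
Solving: t(Product) = 3.5606, t(Cart) = 4.0909, t(Help) = 2.6515.
Expected clicks from Help to Search: 2.6515.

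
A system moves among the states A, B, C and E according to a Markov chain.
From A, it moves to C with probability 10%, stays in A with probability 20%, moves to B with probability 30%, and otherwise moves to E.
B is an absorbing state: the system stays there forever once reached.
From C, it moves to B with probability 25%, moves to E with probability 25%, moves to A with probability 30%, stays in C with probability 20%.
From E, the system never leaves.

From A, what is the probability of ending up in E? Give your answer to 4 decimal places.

Let h(s) be the probability of absorption at E starting from transient state s. Then h(E) = 1 and h(B) = 0. By first-step analysis:
h(A) = 0.2·h(A) + 0.3·0 + 0.1·h(C) + 0.4·1
h(C) = 0.3·h(A) + 0.25·0 + 0.2·h(C) + 0.25·1
Solving: h(A) = 0.5656, h(C) = 0.5246.
Starting from A, the probability is 0.5656.

0.5656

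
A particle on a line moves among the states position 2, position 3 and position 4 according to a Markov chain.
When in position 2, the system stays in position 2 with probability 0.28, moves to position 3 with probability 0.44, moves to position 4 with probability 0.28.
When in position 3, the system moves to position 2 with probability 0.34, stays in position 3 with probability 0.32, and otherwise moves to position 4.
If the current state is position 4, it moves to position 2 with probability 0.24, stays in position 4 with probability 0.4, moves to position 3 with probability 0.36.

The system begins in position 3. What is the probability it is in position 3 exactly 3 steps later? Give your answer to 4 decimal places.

0.3679

Propagate the distribution vector 3 steps from position 3.
After 0 steps: (0.0000, 1.0000, 0.0000)
After 1 step: (0.3400, 0.3200, 0.3400)
After 2 steps: (0.2856, 0.3744, 0.3400)
After 3 steps: (0.2889, 0.3679, 0.3433)
P(in position 3 after 3 steps) = 0.3679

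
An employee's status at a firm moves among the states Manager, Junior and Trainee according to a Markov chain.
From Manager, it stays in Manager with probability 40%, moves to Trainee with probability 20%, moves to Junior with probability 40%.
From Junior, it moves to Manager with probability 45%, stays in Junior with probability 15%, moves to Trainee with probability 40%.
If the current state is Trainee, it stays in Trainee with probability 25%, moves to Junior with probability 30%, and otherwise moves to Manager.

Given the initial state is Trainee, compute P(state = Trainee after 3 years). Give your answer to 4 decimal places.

0.2736

Propagate the distribution vector 3 years from Trainee.
After 0 years: (0.0000, 0.0000, 1.0000)
After 1 year: (0.4500, 0.3000, 0.2500)
After 2 years: (0.4275, 0.3000, 0.2725)
After 3 years: (0.4286, 0.2978, 0.2736)
P(in Trainee after 3 years) = 0.2736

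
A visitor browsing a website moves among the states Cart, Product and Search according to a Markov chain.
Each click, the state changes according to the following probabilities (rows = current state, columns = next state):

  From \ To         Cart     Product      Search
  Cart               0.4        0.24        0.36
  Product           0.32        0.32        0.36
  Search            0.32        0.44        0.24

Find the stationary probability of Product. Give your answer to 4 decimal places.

0.3307

Let the stationary distribution be π with π = πP and π_1 + π_2 + π_3 = 1.
π_1 = 0.4·π_1 + 0.32·π_2 + 0.32·π_3
π_2 = 0.24·π_1 + 0.32·π_2 + 0.44·π_3
Solving with the normalization constraint gives π = (0.3478, 0.3307, 0.3214).
So the stationary probability of Product is 0.3307.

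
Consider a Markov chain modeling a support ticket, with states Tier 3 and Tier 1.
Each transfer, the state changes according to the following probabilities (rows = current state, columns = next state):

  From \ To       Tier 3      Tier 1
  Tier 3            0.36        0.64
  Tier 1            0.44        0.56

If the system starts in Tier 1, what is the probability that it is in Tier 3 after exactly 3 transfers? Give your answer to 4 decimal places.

0.4076

Propagate the distribution vector 3 transfers from Tier 1.
After 0 transfers: (0.0000, 1.0000)
After 1 transfer: (0.4400, 0.5600)
After 2 transfers: (0.4048, 0.5952)
After 3 transfers: (0.4076, 0.5924)
P(in Tier 3 after 3 transfers) = 0.4076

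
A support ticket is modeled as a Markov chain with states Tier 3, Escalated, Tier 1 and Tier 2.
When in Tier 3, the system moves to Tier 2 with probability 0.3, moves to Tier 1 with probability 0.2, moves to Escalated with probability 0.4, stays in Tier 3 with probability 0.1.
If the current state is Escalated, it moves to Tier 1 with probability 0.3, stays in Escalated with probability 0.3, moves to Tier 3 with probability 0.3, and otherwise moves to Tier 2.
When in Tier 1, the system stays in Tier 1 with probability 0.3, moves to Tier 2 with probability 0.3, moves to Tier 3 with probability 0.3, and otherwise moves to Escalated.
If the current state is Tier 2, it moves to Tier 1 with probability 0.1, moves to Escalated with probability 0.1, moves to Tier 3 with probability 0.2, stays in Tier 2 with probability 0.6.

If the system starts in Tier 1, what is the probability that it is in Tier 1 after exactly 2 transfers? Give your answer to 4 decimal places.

0.2100

Propagate the distribution vector 2 transfers from Tier 1.
After 0 transfers: (0.0000, 0.0000, 1.0000, 0.0000)
After 1 transfer: (0.3000, 0.1000, 0.3000, 0.3000)
After 2 transfers: (0.2100, 0.2100, 0.2100, 0.3700)
P(in Tier 1 after 2 transfers) = 0.2100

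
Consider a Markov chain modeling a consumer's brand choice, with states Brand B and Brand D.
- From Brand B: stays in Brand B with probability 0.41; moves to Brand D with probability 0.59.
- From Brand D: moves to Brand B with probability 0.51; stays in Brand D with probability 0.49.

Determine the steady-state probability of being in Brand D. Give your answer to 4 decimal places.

Let the stationary distribution be π with π = πP and π_1 + π_2 = 1.
π_1 = 0.41·π_1 + 0.51·π_2
Solving with the normalization constraint gives π = (0.4636, 0.5364).
So the stationary probability of Brand D is 0.5364.

0.5364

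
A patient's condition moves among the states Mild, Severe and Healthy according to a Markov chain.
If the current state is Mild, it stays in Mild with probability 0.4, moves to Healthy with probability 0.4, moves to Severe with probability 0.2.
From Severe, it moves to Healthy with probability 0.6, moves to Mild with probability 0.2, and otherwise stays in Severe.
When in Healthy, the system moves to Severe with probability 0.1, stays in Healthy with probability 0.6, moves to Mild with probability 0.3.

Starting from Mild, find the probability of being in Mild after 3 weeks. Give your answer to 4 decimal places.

0.3160

Propagate the distribution vector 3 weeks from Mild.
After 0 weeks: (1.0000, 0.0000, 0.0000)
After 1 week: (0.4000, 0.2000, 0.4000)
After 2 weeks: (0.3200, 0.1600, 0.5200)
After 3 weeks: (0.3160, 0.1480, 0.5360)
P(in Mild after 3 weeks) = 0.3160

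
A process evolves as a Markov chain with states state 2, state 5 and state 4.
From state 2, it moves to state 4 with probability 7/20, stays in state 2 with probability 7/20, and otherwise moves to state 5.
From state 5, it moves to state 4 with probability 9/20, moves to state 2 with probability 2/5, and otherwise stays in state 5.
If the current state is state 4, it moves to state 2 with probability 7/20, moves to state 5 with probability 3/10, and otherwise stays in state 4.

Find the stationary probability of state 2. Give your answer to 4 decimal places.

Let the stationary distribution be π with π = πP and π_1 + π_2 + π_3 = 1.
π_1 = 0.35·π_1 + 0.4·π_2 + 0.35·π_3
π_2 = 0.3·π_1 + 0.15·π_2 + 0.3·π_3
Solving with the normalization constraint gives π = (0.3630, 0.2609, 0.3761).
So the stationary probability of state 2 is 0.3630.

0.3630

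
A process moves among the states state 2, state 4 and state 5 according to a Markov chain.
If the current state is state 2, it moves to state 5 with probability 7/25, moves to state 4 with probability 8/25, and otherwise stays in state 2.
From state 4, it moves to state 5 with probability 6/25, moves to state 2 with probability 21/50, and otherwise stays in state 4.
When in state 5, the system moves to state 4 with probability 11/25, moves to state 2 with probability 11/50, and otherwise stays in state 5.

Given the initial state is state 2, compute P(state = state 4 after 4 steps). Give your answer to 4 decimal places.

0.3611

Propagate the distribution vector 4 steps from state 2.
After 0 steps: (1.0000, 0.0000, 0.0000)
After 1 step: (0.4000, 0.3200, 0.2800)
After 2 steps: (0.3560, 0.3600, 0.2840)
After 3 steps: (0.3561, 0.3613, 0.2826)
After 4 steps: (0.3564, 0.3611, 0.2825)
P(in state 4 after 4 steps) = 0.3611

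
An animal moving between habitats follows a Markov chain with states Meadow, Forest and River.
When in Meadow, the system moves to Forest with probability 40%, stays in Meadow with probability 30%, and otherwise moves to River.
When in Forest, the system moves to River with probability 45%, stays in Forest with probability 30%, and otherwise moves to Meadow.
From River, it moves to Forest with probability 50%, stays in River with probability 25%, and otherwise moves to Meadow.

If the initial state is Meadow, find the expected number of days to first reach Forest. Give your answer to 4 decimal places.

Let t(s) be the expected number of days to first reach Forest from state s, with t(Forest) = 0. Conditioning on the first day:
t(Meadow) = 1 + 0.3·t(Meadow) + 0.3·t(River)
t(River) = 1 + 0.25·t(Meadow) + 0.25·t(River)
Solving: t(Meadow) = 2.3333, t(River) = 2.1111.
Expected days from Meadow to Forest: 2.3333.

2.3333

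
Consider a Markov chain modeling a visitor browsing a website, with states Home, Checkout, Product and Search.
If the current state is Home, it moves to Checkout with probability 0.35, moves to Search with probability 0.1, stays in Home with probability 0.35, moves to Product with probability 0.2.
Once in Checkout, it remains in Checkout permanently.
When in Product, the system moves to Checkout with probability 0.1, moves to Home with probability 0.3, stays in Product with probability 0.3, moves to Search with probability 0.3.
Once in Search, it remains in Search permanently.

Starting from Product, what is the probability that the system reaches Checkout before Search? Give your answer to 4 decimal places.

0.4304

Let h(s) be the probability of absorption at Checkout starting from transient state s. Then h(Checkout) = 1 and h(Search) = 0. By first-step analysis:
h(Home) = 0.35·h(Home) + 0.35·1 + 0.2·h(Product) + 0.1·0
h(Product) = 0.3·h(Home) + 0.1·1 + 0.3·h(Product) + 0.3·0
Solving: h(Home) = 0.6709, h(Product) = 0.4304.
Starting from Product, the probability is 0.4304.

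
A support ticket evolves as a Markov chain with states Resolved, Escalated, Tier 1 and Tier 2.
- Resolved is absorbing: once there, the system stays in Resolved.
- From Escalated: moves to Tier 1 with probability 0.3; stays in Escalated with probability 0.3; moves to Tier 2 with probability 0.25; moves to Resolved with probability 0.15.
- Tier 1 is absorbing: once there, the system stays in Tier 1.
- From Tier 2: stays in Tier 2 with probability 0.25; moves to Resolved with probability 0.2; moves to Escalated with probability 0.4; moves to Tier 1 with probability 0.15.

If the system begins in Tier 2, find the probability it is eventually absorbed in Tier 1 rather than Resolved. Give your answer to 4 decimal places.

Let h(s) be the probability of absorption at Tier 1 starting from transient state s. Then h(Tier 1) = 1 and h(Resolved) = 0. By first-step analysis:
h(Escalated) = 0.15·0 + 0.3·h(Escalated) + 0.3·1 + 0.25·h(Tier 2)
h(Tier 2) = 0.2·0 + 0.4·h(Escalated) + 0.15·1 + 0.25·h(Tier 2)
Solving: h(Escalated) = 0.6176, h(Tier 2) = 0.5294.
Starting from Tier 2, the probability is 0.5294.

0.5294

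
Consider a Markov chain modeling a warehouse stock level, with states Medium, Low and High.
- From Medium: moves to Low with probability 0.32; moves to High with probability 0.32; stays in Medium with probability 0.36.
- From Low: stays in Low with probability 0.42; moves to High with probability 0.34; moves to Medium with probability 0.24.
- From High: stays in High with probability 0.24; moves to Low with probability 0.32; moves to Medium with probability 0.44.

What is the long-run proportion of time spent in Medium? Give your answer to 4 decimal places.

Let the stationary distribution be π with π = πP and π_1 + π_2 + π_3 = 1.
π_1 = 0.36·π_1 + 0.24·π_2 + 0.44·π_3
π_2 = 0.32·π_1 + 0.42·π_2 + 0.32·π_3
Solving with the normalization constraint gives π = (0.3416, 0.3556, 0.3029).
So the stationary probability of Medium is 0.3416.

0.3416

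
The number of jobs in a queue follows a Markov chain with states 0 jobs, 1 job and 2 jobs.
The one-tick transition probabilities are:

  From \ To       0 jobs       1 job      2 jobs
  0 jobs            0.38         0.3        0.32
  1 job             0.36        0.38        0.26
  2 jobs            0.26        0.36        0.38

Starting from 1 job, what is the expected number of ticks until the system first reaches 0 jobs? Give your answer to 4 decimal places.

Let t(s) be the expected number of ticks to first reach 0 jobs from state s, with t(0 jobs) = 0. Conditioning on the first tick:
t(1 job) = 1 + 0.38·t(1 job) + 0.26·t(2 jobs)
t(2 jobs) = 1 + 0.36·t(1 job) + 0.38·t(2 jobs)
Solving: t(1 job) = 3.0261, t(2 jobs) = 3.3700.
Expected ticks from 1 job to 0 jobs: 3.0261.

3.0261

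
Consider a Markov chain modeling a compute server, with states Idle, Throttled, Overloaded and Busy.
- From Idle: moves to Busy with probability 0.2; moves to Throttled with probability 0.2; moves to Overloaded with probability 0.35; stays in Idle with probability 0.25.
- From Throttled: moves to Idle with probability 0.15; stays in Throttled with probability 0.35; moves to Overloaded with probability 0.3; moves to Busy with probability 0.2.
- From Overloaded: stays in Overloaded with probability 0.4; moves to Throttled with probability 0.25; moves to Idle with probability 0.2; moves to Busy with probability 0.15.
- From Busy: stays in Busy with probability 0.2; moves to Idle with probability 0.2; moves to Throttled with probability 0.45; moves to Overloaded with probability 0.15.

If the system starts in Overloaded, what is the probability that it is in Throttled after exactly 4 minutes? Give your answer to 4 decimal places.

Propagate the distribution vector 4 minutes from Overloaded.
After 0 minutes: (0.0000, 0.0000, 1.0000, 0.0000)
After 1 minute: (0.2000, 0.2500, 0.4000, 0.1500)
After 2 minutes: (0.1975, 0.2950, 0.3275, 0.1800)
After 3 minutes: (0.1951, 0.3056, 0.3156, 0.1836)
After 4 minutes: (0.1945, 0.3075, 0.3138, 0.1842)
P(in Throttled after 4 minutes) = 0.3075

0.3075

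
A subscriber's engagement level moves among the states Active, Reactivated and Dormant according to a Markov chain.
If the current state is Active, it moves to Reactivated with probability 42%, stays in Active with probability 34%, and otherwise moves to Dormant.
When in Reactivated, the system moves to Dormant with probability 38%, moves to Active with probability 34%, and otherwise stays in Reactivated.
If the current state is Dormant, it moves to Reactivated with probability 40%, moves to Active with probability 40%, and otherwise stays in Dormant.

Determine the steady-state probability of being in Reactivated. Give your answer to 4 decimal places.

Let the stationary distribution be π with π = πP and π_1 + π_2 + π_3 = 1.
π_1 = 0.34·π_1 + 0.34·π_2 + 0.4·π_3
π_2 = 0.42·π_1 + 0.28·π_2 + 0.4·π_3
Solving with the normalization constraint gives π = (0.3568, 0.3635, 0.2797).
So the stationary probability of Reactivated is 0.3635.

0.3635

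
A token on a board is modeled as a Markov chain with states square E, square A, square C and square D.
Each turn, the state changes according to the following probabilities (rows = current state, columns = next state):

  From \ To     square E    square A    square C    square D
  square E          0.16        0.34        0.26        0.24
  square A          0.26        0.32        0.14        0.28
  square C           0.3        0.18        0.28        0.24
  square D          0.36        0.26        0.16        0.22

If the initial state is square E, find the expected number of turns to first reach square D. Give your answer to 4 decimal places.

Let t(s) be the expected number of turns to first reach square D from state s, with t(square D) = 0. Conditioning on the first turn:
t(square E) = 1 + 0.16·t(square E) + 0.34·t(square A) + 0.26·t(square C)
t(square A) = 1 + 0.26·t(square E) + 0.32·t(square A) + 0.14·t(square C)
t(square C) = 1 + 0.3·t(square E) + 0.18·t(square A) + 0.28·t(square C)
Solving: t(square E) = 3.9699, t(square A) = 3.8111, t(square C) = 3.9958.
Expected turns from square E to square D: 3.9699.

3.9699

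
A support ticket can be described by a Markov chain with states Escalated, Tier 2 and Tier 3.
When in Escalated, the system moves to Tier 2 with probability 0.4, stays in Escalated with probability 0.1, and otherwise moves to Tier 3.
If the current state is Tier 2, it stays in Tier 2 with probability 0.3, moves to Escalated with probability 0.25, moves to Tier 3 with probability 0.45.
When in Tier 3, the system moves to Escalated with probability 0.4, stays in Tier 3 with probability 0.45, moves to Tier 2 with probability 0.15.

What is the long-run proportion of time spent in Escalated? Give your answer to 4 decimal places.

Let the stationary distribution be π with π = πP and π_1 + π_2 + π_3 = 1.
π_1 = 0.1·π_1 + 0.25·π_2 + 0.4·π_3
π_2 = 0.4·π_1 + 0.3·π_2 + 0.15·π_3
Solving with the normalization constraint gives π = (0.2779, 0.2582, 0.4639).
So the stationary probability of Escalated is 0.2779.

0.2779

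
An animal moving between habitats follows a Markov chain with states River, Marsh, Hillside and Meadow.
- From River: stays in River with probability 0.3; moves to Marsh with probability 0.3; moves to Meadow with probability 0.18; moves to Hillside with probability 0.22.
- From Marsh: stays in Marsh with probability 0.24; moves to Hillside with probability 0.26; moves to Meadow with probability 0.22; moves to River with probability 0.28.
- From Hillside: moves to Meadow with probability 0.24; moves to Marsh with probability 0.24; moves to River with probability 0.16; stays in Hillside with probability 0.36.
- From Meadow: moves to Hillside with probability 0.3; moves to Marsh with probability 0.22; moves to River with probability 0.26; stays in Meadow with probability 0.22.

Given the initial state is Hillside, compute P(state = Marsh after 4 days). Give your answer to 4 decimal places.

Propagate the distribution vector 4 days from Hillside.
After 0 days: (0.0000, 0.0000, 1.0000, 0.0000)
After 1 day: (0.1600, 0.2400, 0.3600, 0.2400)
After 2 days: (0.2352, 0.2448, 0.2992, 0.2208)
After 3 days: (0.2444, 0.2497, 0.2893, 0.2166)
After 4 days: (0.2458, 0.2503, 0.2878, 0.2160)
P(in Marsh after 4 days) = 0.2503

0.2503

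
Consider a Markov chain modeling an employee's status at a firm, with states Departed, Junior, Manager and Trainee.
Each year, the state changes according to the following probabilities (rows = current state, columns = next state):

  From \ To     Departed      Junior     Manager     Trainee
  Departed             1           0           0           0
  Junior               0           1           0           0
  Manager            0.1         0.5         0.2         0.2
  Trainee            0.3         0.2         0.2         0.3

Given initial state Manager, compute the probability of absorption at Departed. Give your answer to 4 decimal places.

0.2500

Let h(s) be the probability of absorption at Departed starting from transient state s. Then h(Departed) = 1 and h(Junior) = 0. By first-step analysis:
h(Manager) = 0.1·1 + 0.5·0 + 0.2·h(Manager) + 0.2·h(Trainee)
h(Trainee) = 0.3·1 + 0.2·0 + 0.2·h(Manager) + 0.3·h(Trainee)
Solving: h(Manager) = 0.2500, h(Trainee) = 0.5000.
Starting from Manager, the probability is 0.2500.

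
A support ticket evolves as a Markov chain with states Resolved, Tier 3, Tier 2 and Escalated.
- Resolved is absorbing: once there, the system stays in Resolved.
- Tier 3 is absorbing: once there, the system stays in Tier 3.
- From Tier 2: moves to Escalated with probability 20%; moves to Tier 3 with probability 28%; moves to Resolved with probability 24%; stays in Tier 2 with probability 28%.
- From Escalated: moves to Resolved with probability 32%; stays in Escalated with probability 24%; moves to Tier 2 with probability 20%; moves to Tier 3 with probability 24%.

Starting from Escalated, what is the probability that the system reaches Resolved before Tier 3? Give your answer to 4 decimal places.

Let h(s) be the probability of absorption at Resolved starting from transient state s. Then h(Resolved) = 1 and h(Tier 3) = 0. By first-step analysis:
h(Tier 2) = 0.24·1 + 0.28·0 + 0.28·h(Tier 2) + 0.2·h(Escalated)
h(Escalated) = 0.32·1 + 0.24·0 + 0.2·h(Tier 2) + 0.24·h(Escalated)
Solving: h(Tier 2) = 0.4858, h(Escalated) = 0.5489.
Starting from Escalated, the probability is 0.5489.

0.5489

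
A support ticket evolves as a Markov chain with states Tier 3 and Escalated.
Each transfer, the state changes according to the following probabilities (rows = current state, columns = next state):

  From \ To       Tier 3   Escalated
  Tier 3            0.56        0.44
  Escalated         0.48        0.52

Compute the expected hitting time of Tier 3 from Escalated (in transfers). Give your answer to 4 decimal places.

2.0833

Let t(s) be the expected number of transfers to first reach Tier 3 from state s, with t(Tier 3) = 0. Conditioning on the first transfer:
t(Escalated) = 1 + 0.52·t(Escalated)
Solving: t(Escalated) = 2.0833.
Expected transfers from Escalated to Tier 3: 2.0833.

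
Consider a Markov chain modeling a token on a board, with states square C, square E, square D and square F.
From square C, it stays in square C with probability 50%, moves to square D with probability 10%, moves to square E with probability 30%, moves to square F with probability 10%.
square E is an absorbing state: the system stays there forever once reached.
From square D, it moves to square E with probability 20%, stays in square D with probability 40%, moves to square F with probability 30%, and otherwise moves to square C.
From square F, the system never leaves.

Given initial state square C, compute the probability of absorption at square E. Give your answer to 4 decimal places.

0.6897

Let h(s) be the probability of absorption at square E starting from transient state s. Then h(square E) = 1 and h(square F) = 0. By first-step analysis:
h(square C) = 0.5·h(square C) + 0.3·1 + 0.1·h(square D) + 0.1·0
h(square D) = 0.1·h(square C) + 0.2·1 + 0.4·h(square D) + 0.3·0
Solving: h(square C) = 0.6897, h(square D) = 0.4483.
Starting from square C, the probability is 0.6897.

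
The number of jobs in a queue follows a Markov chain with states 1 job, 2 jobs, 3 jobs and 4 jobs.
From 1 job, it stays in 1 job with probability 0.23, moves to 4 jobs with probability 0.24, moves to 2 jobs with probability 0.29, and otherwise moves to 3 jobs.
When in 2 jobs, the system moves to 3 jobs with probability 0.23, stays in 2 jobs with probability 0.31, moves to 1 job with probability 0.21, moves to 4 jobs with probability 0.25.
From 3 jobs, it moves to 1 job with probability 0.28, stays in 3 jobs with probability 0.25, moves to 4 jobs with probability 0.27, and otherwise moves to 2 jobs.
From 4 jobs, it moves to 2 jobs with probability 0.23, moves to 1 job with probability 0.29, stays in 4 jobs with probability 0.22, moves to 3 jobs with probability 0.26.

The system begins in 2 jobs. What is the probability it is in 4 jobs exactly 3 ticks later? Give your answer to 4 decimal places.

0.2450

Propagate the distribution vector 3 ticks from 2 jobs.
After 0 ticks: (0.0000, 1.0000, 0.0000, 0.0000)
After 1 tick: (0.2100, 0.3100, 0.2300, 0.2500)
After 2 ticks: (0.2503, 0.2605, 0.2442, 0.2450)
After 3 ticks: (0.2517, 0.2585, 0.2447, 0.2450)
P(in 4 jobs after 3 ticks) = 0.2450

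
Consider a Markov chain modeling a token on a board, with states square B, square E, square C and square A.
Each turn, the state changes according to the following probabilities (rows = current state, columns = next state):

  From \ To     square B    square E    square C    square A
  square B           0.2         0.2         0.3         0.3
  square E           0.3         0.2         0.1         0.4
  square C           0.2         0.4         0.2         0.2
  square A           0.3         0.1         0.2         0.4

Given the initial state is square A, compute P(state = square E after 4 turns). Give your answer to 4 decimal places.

Propagate the distribution vector 4 turns from square A.
After 0 turns: (0.0000, 0.0000, 0.0000, 1.0000)
After 1 turn: (0.3000, 0.1000, 0.2000, 0.4000)
After 2 turns: (0.2500, 0.2000, 0.2200, 0.3300)
After 3 turns: (0.2530, 0.2110, 0.2050, 0.3310)
After 4 turns: (0.2542, 0.2079, 0.2042, 0.3337)
P(in square E after 4 turns) = 0.2079

0.2079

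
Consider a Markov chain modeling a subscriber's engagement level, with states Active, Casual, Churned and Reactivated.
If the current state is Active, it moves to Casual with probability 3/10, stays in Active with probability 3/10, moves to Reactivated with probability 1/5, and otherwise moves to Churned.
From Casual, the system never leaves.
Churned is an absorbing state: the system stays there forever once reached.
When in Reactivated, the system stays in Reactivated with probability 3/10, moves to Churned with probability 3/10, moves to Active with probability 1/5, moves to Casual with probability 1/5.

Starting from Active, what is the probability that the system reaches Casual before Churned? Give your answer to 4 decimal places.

Let h(s) be the probability of absorption at Casual starting from transient state s. Then h(Casual) = 1 and h(Churned) = 0. By first-step analysis:
h(Active) = 0.3·h(Active) + 0.3·1 + 0.2·0 + 0.2·h(Reactivated)
h(Reactivated) = 0.2·h(Active) + 0.2·1 + 0.3·0 + 0.3·h(Reactivated)
Solving: h(Active) = 0.5556, h(Reactivated) = 0.4444.
Starting from Active, the probability is 0.5556.

0.5556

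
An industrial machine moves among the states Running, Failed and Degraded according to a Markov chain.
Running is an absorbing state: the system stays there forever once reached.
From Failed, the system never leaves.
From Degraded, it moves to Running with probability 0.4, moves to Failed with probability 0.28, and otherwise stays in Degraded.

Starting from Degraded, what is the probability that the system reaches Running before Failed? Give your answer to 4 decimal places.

0.5882

Let h(s) be the probability of absorption at Running starting from transient state s. Then h(Running) = 1 and h(Failed) = 0. By first-step analysis:
h(Degraded) = 0.4·1 + 0.28·0 + 0.32·h(Degraded)
Solving: h(Degraded) = 0.5882.
Starting from Degraded, the probability is 0.5882.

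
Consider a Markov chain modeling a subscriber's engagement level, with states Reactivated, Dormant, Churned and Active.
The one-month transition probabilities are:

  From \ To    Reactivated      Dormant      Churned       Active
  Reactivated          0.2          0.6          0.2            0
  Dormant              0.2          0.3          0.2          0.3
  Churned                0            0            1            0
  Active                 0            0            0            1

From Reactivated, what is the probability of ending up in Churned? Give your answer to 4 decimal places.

0.5909

Let h(s) be the probability of absorption at Churned starting from transient state s. Then h(Churned) = 1 and h(Active) = 0. By first-step analysis:
h(Reactivated) = 0.2·h(Reactivated) + 0.6·h(Dormant) + 0.2·1
h(Dormant) = 0.2·h(Reactivated) + 0.3·h(Dormant) + 0.2·1 + 0.3·0
Solving: h(Reactivated) = 0.5909, h(Dormant) = 0.4545.
Starting from Reactivated, the probability is 0.5909.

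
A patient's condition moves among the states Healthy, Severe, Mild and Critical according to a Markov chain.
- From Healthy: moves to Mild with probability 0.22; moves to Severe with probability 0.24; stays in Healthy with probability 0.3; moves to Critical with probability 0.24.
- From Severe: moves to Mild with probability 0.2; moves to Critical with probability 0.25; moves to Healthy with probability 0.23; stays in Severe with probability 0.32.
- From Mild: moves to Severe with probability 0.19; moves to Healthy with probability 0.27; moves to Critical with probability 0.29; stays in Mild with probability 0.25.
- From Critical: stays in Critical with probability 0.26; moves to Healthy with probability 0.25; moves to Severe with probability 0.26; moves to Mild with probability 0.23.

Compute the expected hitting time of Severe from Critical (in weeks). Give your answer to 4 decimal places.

Let t(s) be the expected number of weeks to first reach Severe from state s, with t(Severe) = 0. Conditioning on the first week:
t(Healthy) = 1 + 0.3·t(Healthy) + 0.22·t(Mild) + 0.24·t(Critical)
t(Mild) = 1 + 0.27·t(Healthy) + 0.25·t(Mild) + 0.29·t(Critical)
t(Critical) = 1 + 0.25·t(Healthy) + 0.23·t(Mild) + 0.26·t(Critical)
Solving: t(Healthy) = 4.2797, t(Mild) = 4.4959, t(Critical) = 4.1946.
Expected weeks from Critical to Severe: 4.1946.

4.1946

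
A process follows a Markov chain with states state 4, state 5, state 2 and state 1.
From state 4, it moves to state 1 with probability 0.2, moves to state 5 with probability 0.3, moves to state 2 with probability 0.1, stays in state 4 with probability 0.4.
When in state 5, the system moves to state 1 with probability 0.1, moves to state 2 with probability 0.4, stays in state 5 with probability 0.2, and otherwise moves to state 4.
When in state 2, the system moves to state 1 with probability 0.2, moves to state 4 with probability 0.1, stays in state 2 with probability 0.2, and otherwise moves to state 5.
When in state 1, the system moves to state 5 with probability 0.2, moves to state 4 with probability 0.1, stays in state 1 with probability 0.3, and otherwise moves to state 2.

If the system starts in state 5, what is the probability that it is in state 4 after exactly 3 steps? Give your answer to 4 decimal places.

0.2390

Propagate the distribution vector 3 steps from state 5.
After 0 steps: (0.0000, 1.0000, 0.0000, 0.0000)
After 1 step: (0.3000, 0.2000, 0.4000, 0.1000)
After 2 steps: (0.2300, 0.3500, 0.2300, 0.1900)
After 3 steps: (0.2390, 0.2920, 0.2850, 0.1840)
P(in state 4 after 3 steps) = 0.2390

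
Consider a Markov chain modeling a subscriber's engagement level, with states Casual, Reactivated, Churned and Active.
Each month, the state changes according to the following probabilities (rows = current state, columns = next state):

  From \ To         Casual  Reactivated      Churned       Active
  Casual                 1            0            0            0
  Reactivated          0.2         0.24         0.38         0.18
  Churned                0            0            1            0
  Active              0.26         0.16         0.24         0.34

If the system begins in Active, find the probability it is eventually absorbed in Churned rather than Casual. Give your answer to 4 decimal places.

0.5144

Let h(s) be the probability of absorption at Churned starting from transient state s. Then h(Churned) = 1 and h(Casual) = 0. By first-step analysis:
h(Reactivated) = 0.2·0 + 0.24·h(Reactivated) + 0.38·1 + 0.18·h(Active)
h(Active) = 0.26·0 + 0.16·h(Reactivated) + 0.24·1 + 0.34·h(Active)
Solving: h(Reactivated) = 0.6218, h(Active) = 0.5144.
Starting from Active, the probability is 0.5144.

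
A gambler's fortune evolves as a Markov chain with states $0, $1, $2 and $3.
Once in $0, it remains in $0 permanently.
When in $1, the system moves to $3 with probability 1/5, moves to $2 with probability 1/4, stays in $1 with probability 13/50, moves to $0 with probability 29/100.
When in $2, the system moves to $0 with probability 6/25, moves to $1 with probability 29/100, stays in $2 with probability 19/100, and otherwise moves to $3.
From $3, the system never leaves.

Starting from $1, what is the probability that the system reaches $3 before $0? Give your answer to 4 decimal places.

Let h(s) be the probability of absorption at $3 starting from transient state s. Then h($3) = 1 and h($0) = 0. By first-step analysis:
h($1) = 0.29·0 + 0.26·h($1) + 0.25·h($2) + 0.2·1
h($2) = 0.24·0 + 0.29·h($1) + 0.19·h($2) + 0.28·1
Solving: h($1) = 0.4403, h($2) = 0.5033.
Starting from $1, the probability is 0.4403.

0.4403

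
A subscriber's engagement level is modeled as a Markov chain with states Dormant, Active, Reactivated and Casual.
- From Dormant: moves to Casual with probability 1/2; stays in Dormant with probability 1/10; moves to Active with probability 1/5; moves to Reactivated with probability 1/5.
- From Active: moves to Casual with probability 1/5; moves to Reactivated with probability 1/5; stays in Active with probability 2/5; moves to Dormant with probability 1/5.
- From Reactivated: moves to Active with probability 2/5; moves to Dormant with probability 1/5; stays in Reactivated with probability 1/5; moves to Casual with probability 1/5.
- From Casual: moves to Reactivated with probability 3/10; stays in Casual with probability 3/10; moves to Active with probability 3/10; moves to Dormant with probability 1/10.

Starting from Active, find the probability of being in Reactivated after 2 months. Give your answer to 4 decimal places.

0.2200

Propagate the distribution vector 2 months from Active.
After 0 months: (0.0000, 1.0000, 0.0000, 0.0000)
After 1 month: (0.2000, 0.4000, 0.2000, 0.2000)
After 2 months: (0.1600, 0.3400, 0.2200, 0.2800)
P(in Reactivated after 2 months) = 0.2200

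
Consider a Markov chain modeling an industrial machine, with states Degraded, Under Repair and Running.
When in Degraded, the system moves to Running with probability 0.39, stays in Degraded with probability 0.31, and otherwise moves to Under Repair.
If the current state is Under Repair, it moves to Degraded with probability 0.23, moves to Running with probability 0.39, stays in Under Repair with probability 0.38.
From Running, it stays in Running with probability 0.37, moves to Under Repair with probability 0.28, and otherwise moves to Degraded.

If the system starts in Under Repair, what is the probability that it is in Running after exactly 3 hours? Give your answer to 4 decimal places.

0.3824

Propagate the distribution vector 3 hours from Under Repair.
After 0 hours: (0.0000, 1.0000, 0.0000)
After 1 hour: (0.2300, 0.3800, 0.3900)
After 2 hours: (0.2952, 0.3226, 0.3822)
After 3 hours: (0.2995, 0.3182, 0.3824)
P(in Running after 3 hours) = 0.3824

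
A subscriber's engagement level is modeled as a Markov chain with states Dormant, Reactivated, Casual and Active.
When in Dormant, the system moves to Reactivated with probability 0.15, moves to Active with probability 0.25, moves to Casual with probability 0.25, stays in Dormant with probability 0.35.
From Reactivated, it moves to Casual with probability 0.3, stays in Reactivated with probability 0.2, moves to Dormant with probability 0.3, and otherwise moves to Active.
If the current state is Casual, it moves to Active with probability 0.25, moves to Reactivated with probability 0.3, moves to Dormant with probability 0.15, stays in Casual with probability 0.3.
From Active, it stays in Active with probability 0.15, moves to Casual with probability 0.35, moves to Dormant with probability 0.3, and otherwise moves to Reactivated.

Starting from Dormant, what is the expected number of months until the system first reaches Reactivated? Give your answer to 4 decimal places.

Let t(s) be the expected number of months to first reach Reactivated from state s, with t(Reactivated) = 0. Conditioning on the first month:
t(Dormant) = 1 + 0.35·t(Dormant) + 0.25·t(Casual) + 0.25·t(Active)
t(Casual) = 1 + 0.15·t(Dormant) + 0.3·t(Casual) + 0.25·t(Active)
t(Active) = 1 + 0.3·t(Dormant) + 0.35·t(Casual) + 0.15·t(Active)
Solving: t(Dormant) = 4.8917, t(Casual) = 4.1194, t(Active) = 4.5992.
Expected months from Dormant to Reactivated: 4.8917.

4.8917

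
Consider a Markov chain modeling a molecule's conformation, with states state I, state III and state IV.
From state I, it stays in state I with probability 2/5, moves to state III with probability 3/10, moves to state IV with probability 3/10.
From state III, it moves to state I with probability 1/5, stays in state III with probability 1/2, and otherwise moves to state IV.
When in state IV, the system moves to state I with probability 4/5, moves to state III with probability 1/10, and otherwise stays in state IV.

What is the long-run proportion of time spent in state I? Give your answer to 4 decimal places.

Let the stationary distribution be π with π = πP and π_1 + π_2 + π_3 = 1.
π_1 = 0.4·π_1 + 0.2·π_2 + 0.8·π_3
π_2 = 0.3·π_1 + 0.5·π_2 + 0.1·π_3
Solving with the normalization constraint gives π = (0.4375, 0.3125, 0.2500).
So the stationary probability of state I is 0.4375.

0.4375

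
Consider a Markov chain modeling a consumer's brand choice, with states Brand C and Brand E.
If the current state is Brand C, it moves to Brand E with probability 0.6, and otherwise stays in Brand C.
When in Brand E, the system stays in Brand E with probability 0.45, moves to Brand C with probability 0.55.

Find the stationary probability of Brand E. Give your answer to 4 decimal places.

Let the stationary distribution be π with π = πP and π_1 + π_2 = 1.
π_1 = 0.4·π_1 + 0.55·π_2
Solving with the normalization constraint gives π = (0.4783, 0.5217).
So the stationary probability of Brand E is 0.5217.

0.5217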